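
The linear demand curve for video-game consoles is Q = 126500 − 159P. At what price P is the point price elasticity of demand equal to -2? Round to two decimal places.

530.40

Ed = −159P/(126500 − 159P). Set this equal to -2:
159P = 2·(126500 − 159P) ⇒ 159P(1 + 2) = 2·126500
P = 2·126500 / (159·3) = 530.3983…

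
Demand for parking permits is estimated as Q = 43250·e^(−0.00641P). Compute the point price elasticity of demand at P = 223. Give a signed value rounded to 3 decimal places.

-1.429

dQ/dP = −0.00641·Q = -66.382. At P = 223, Q = 10356.
Ed = (dQ/dP)·(P/Q) = (-66.382) × (223/10356) = -1.42943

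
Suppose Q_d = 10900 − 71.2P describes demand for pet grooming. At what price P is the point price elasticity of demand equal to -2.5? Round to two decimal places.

Ed = −71.2P/(10900 − 71.2P). Set this equal to -2.5:
71.2P = 2.5·(10900 − 71.2P) ⇒ 71.2P(1 + 2.5) = 2.5·10900
P = 2.5·10900 / (71.2·3.5) = 109.3499…

109.35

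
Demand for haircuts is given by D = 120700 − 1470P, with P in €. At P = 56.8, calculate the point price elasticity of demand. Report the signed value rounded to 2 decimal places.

-2.24

dD/dP = −1470. At P = 56.8, D = 120700 − 1470(56.8) = 37204.
Ed = (dD/dP)·(P/D) = −1470 × (56.8/37204) = -2.2442…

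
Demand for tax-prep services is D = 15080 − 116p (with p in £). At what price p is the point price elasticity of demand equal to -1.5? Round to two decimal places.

Ed = −116p/(15080 − 116p). Set this equal to -1.5:
116p = 1.5·(15080 − 116p) ⇒ 116p(1 + 1.5) = 1.5·15080
p = 1.5·15080 / (116·2.5) = 78

78.00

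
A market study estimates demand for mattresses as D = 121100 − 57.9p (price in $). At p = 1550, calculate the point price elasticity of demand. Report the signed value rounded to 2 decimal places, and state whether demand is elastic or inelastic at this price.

dD/dp = −57.9. At p = 1550, D = 121100 − 57.9(1550) = 31355.
Ed = (dD/dp)·(p/D) = −57.9 × (1550/31355) = -2.8622…
|Ed| = 2.86 > 1, so demand is elastic.

-2.86; elastic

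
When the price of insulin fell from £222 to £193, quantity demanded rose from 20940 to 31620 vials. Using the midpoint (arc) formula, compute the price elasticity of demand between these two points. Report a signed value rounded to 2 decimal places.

-2.91

%ΔQ = (31620 − 20940) / [(20940 + 31620)/2] = 10680/26280 = 0.406392…
%ΔP = (193 − 222) / [(222 + 193)/2] = -29/207.5 = -0.139759…
Arc Ed = %ΔQ / %ΔP = (10680/26280) / (-29/207.5) = -2.9078…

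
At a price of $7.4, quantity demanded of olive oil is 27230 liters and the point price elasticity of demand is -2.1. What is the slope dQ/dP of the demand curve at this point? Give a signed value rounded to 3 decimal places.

-7727.432

Ed = (dQ/dP)·(P/Q) ⇒ dQ/dP = Ed·Q/P = (-2.1)·27230/7.4 = -7727.43243…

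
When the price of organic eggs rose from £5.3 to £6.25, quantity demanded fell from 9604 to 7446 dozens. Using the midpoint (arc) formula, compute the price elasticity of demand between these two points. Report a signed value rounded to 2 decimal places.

%ΔQ = (7446 − 9604) / [(9604 + 7446)/2] = -2158/8525 = -0.253137…
%ΔP = (6.25 − 5.3) / [(5.3 + 6.25)/2] = 0.95/5.775 = 0.164502…
Arc Ed = %ΔQ / %ΔP = (-2158/8525) / (0.95/5.775) = -1.5388…

-1.54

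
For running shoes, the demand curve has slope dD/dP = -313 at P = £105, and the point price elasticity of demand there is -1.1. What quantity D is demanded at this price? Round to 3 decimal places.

29877.273

Ed = (dD/dP)·(P/D) ⇒ D = (dD/dP)·P/Ed = (-313)·105/(-1.1) = 29877.27272…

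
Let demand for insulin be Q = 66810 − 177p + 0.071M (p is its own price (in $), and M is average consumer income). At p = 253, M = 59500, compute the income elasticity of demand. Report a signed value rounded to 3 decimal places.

At the given values, Q = 66810 − 177(253) + 0.071(59500) = 26253.5.
∂Q/∂M = 0.071.
E = (0.071) × (59500/26253.5) = 0.16091…

0.161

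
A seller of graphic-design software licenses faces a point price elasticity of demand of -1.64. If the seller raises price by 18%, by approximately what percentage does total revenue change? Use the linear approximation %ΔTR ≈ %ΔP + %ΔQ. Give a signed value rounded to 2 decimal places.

-11.52%

%ΔQ ≈ Ed × %ΔP = (-1.64) × (+18%) = -29.5200%
%ΔTR ≈ %ΔP + %ΔQ = (+18%) + (-29.5200%) = -11.5200%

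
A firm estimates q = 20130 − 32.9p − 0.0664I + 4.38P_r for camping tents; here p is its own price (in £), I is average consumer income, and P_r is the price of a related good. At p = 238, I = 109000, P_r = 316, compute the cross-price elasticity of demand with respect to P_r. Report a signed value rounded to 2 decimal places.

0.21

At the given values, q = 20130 − 32.9(238) − 0.0664(109000) + 4.38(316) = 6446.28.
∂q/∂P_r = 4.38.
E = (4.38) × (316/6446.28) = 0.2147…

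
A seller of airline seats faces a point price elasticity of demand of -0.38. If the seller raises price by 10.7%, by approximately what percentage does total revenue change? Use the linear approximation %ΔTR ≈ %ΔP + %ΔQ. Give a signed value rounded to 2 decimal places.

+6.63%

%ΔQ ≈ Ed × %ΔP = (-0.38) × (+10.7%) = -4.0660%
%ΔTR ≈ %ΔP + %ΔQ = (+10.7%) + (-4.0660%) = +6.6340%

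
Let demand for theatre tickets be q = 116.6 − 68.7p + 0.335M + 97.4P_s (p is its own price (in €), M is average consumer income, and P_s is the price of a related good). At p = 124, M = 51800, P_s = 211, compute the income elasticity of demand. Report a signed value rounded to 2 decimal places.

0.59

At the given values, q = 116.6 − 68.7(124) + 0.335(51800) + 97.4(211) = 29502.2.
∂q/∂M = 0.335.
E = (0.335) × (51800/29502.2) = 0.5881…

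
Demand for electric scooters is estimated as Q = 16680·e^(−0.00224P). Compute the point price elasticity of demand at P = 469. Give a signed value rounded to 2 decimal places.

dQ/dP = −0.00224·Q = -13.0675. At P = 469, Q = 5833.69.
Ed = (dQ/dP)·(P/Q) = (-13.0675) × (469/5833.69) = -1.0505…

-1.05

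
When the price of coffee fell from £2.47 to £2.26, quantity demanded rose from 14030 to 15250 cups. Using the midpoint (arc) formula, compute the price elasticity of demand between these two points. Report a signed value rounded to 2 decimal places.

-0.94

%ΔQ = (15250 − 14030) / [(14030 + 15250)/2] = 1220/14640 = 0.083333…
%ΔP = (2.26 − 2.47) / [(2.47 + 2.26)/2] = -0.21/2.365 = -0.088794…
Arc Ed = %ΔQ / %ΔP = (1220/14640) / (-0.21/2.365) = -0.9384…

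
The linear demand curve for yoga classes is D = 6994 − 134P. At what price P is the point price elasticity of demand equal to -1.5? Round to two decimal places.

31.32

Ed = −134P/(6994 − 134P). Set this equal to -1.5:
134P = 1.5·(6994 − 134P) ⇒ 134P(1 + 1.5) = 1.5·6994
P = 1.5·6994 / (134·2.5) = 31.3164…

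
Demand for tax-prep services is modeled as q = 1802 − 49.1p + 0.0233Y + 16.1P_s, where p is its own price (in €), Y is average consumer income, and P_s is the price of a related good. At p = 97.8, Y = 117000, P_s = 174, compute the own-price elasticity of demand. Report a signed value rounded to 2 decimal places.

-1.90

At the given values, q = 1802 − 49.1(97.8) + 0.0233(117000) + 16.1(174) = 2527.52.
∂q/∂p = −49.1.
E = (-49.1) × (97.8/2527.52) = -1.8998…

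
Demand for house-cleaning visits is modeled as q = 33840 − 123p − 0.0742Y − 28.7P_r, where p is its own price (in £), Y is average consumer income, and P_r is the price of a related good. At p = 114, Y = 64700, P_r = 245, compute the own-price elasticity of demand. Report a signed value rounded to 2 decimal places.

At the given values, q = 33840 − 123(114) − 0.0742(64700) − 28.7(245) = 7985.76.
∂q/∂p = −123.
E = (-123) × (114/7985.76) = -1.7558…

-1.76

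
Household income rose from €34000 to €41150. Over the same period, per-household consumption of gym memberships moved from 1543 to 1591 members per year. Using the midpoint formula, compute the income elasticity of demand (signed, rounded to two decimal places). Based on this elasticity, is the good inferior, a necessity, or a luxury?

%ΔQ = (1591 − 1543)/[( 1543 + 1591)/2] = 48/1567 = 0.030631…
%ΔIncome = (41150 − 34000)/[( 34000 + 41150)/2] = 7150/37575 = 0.190286…
E_income = (48/1567) / (7150/37575) = 0.1609…
0 < E_income < 1 ⇒ normal good, necessity.

0.16; necessity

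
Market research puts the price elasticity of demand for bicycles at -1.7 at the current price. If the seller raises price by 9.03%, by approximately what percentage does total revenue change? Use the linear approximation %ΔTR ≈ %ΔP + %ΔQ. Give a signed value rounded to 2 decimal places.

-6.32%

%ΔQ ≈ Ed × %ΔP = (-1.7) × (+9.03%) = -15.3510%
%ΔTR ≈ %ΔP + %ΔQ = (+9.03%) + (-15.3510%) = -6.3210%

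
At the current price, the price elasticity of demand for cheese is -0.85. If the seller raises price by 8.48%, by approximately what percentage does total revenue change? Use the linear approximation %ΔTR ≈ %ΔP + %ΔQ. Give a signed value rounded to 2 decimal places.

%ΔQ ≈ Ed × %ΔP = (-0.85) × (+8.48%) = -7.2080%
%ΔTR ≈ %ΔP + %ΔQ = (+8.48%) + (-7.2080%) = +1.2720%

+1.27%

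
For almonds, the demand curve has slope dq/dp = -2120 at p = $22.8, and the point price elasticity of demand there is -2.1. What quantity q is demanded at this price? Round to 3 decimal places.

Ed = (dq/dp)·(p/q) ⇒ q = (dq/dp)·p/Ed = (-2120)·22.8/(-2.1) = 23017.14285…

23017.143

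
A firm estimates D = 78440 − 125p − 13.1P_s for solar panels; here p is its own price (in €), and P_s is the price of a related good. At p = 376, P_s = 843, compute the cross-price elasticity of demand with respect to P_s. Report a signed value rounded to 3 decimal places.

At the given values, D = 78440 − 125(376) − 13.1(843) = 20396.7.
∂D/∂P_s = -13.1.
E = (-13.1) × (843/20396.7) = -0.54142…

-0.541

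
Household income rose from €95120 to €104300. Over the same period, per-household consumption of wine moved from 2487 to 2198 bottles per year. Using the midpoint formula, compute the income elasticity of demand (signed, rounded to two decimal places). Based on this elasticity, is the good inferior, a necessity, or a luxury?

-1.34; inferior

%ΔQ = (2198 − 2487)/[( 2487 + 2198)/2] = -289/2342.5 = -0.123372…
%ΔIncome = (104300 − 95120)/[( 95120 + 104300)/2] = 9180/99710 = 0.092066…
E_income = (-289/2342.5) / (9180/99710) = -1.3400…
E_income < 0 ⇒ inferior good.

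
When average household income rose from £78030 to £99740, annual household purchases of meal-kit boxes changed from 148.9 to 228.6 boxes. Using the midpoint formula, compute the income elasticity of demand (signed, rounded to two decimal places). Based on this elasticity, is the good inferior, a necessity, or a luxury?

1.73; luxury

%ΔQ = (228.6 − 148.9)/[( 148.9 + 228.6)/2] = 79.7/188.75 = 0.422251…
%ΔIncome = (99740 − 78030)/[( 78030 + 99740)/2] = 21710/88885 = 0.244248…
E_income = (79.7/188.75) / (21710/88885) = 1.7287…
E_income > 1 ⇒ normal good, luxury.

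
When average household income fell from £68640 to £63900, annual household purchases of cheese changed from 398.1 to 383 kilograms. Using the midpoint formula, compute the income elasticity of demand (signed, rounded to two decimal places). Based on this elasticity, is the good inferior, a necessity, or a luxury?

%ΔQ = (383 − 398.1)/[( 398.1 + 383)/2] = -15.1/390.55 = -0.038663…
%ΔIncome = (63900 − 68640)/[( 68640 + 63900)/2] = -4740/66270 = -0.071525…
E_income = (-15.1/390.55) / (-4740/66270) = 0.5405…
0 < E_income < 1 ⇒ normal good, necessity.

0.54; necessity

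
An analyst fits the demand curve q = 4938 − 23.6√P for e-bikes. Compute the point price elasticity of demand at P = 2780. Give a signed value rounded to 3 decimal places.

dq/dP = −23.6/(2√P) = -0.2238. At P = 2780, q = 3693.67.
Ed = (dq/dP)·(P/q) = (-0.2238) × (2780/3693.67) = -0.16844…

-0.168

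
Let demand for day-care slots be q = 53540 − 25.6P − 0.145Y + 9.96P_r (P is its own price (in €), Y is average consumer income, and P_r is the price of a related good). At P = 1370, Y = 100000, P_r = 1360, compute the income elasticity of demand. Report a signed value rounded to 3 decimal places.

-0.828

At the given values, q = 53540 − 25.6(1370) − 0.145(100000) + 9.96(1360) = 17513.6.
∂q/∂Y = -0.145.
E = (-0.145) × (100000/17513.6) = -0.82792…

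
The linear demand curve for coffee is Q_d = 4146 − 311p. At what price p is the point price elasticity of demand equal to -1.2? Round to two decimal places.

Ed = −311p/(4146 − 311p). Set this equal to -1.2:
311p = 1.2·(4146 − 311p) ⇒ 311p(1 + 1.2) = 1.2·4146
p = 1.2·4146 / (311·2.2) = 7.2715…

7.27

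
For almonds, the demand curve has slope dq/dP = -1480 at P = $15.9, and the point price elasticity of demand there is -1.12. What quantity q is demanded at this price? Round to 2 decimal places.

21010.71

Ed = (dq/dP)·(P/q) ⇒ q = (dq/dP)·P/Ed = (-1480)·15.9/(-1.12) = 21010.7142…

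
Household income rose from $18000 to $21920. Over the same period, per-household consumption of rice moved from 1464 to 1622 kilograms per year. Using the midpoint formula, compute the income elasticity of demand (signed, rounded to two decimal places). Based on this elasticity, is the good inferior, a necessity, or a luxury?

%ΔQ = (1622 − 1464)/[( 1464 + 1622)/2] = 158/1543 = 0.102397…
%ΔIncome = (21920 − 18000)/[( 18000 + 21920)/2] = 3920/19960 = 0.196392…
E_income = (158/1543) / (3920/19960) = 0.5213…
0 < E_income < 1 ⇒ normal good, necessity.

0.52; necessity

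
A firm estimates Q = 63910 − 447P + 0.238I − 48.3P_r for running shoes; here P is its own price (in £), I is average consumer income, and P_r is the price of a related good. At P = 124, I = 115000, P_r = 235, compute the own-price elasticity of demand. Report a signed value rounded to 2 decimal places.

-2.26

At the given values, Q = 63910 − 447(124) + 0.238(115000) − 48.3(235) = 24501.5.
∂Q/∂P = −447.
E = (-447) × (124/24501.5) = -2.2622…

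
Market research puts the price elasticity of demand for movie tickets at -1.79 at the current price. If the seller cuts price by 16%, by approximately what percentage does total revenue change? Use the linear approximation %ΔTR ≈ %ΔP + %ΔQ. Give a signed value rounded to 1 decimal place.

+12.6%

%ΔQ ≈ Ed × %ΔP = (-1.79) × (-16%) = +28.6400%
%ΔTR ≈ %ΔP + %ΔQ = (-16%) + (+28.6400%) = +12.6400%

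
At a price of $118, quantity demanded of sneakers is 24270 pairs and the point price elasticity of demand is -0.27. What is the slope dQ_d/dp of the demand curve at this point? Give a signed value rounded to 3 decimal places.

-55.533

Ed = (dQ_d/dp)·(p/Q_d) ⇒ dQ_d/dp = Ed·Q_d/p = (-0.27)·24270/118 = -55.53305…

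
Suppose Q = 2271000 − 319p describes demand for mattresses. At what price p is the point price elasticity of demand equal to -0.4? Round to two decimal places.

Ed = −319p/(2271000 − 319p). Set this equal to -0.4:
319p = 0.4·(2271000 − 319p) ⇒ 319p(1 + 0.4) = 0.4·2271000
p = 0.4·2271000 / (319·1.4) = 2034.0349…

2034.03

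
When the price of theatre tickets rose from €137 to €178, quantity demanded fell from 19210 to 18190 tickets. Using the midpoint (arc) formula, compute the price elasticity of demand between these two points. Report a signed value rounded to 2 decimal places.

-0.21

%ΔQ = (18190 − 19210) / [(19210 + 18190)/2] = -1020/18700 = -0.054545…
%ΔP = (178 − 137) / [(137 + 178)/2] = 41/157.5 = 0.260317…
Arc Ed = %ΔQ / %ΔP = (-1020/18700) / (41/157.5) = -0.2095…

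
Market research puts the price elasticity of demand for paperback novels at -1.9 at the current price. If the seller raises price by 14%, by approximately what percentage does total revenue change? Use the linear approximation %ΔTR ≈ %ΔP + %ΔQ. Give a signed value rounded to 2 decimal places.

-12.60%

%ΔQ ≈ Ed × %ΔP = (-1.9) × (+14%) = -26.6000%
%ΔTR ≈ %ΔP + %ΔQ = (+14%) + (-26.6000%) = -12.6000%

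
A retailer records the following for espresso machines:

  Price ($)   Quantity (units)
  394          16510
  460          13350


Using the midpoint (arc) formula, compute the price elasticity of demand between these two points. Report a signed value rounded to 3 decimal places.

-1.369

%ΔQ = (13350 − 16510) / [(16510 + 13350)/2] = -3160/14930 = -0.211654…
%ΔP = (460 − 394) / [(394 + 460)/2] = 66/427 = 0.154566…
Arc Ed = %ΔQ / %ΔP = (-3160/14930) / (66/427) = -1.36933…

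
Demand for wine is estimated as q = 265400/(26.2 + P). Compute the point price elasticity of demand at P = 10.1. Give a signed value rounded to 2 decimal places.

-0.28

dq/dP = −265400/(26.2 + P)² = -201.413. At P = 10.1, q = 7311.29.
Ed = (dq/dP)·(P/q) = (-201.413) × (10.1/7311.29) = -0.2782…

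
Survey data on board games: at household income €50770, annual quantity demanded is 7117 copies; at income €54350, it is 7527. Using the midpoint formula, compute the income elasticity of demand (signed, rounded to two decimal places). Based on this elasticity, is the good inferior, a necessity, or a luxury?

%ΔQ = (7527 − 7117)/[( 7117 + 7527)/2] = 410/7322 = 0.055995…
%ΔIncome = (54350 − 50770)/[( 50770 + 54350)/2] = 3580/52560 = 0.068112…
E_income = (410/7322) / (3580/52560) = 0.8221…
0 < E_income < 1 ⇒ normal good, necessity.

0.82; necessity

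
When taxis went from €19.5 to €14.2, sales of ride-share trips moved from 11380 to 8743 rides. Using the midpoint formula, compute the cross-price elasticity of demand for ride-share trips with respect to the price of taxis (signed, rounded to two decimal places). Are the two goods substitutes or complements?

%ΔQ_{ride-share trips} = (8743 − 11380)/avg = -2637/10061.5 = -0.262088…
%ΔP_{taxis} = (14.2 − 19.5)/avg = -5.3/16.85 = -0.314540…
E_cross = (-2637/10061.5) / (-5.3/16.85) = 0.8332…
E_cross > 0 ⇒ the goods are substitutes.

0.83; substitutes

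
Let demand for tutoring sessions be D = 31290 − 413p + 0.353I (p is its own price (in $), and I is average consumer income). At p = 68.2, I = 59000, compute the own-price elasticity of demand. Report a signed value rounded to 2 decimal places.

At the given values, D = 31290 − 413(68.2) + 0.353(59000) = 23950.4.
∂D/∂p = −413.
E = (-413) × (68.2/23950.4) = -1.1760…

-1.18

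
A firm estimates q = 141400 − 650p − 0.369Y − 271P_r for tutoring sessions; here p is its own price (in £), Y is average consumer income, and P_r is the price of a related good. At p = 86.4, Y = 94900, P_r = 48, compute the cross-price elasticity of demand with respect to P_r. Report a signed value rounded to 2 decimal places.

At the given values, q = 141400 − 650(86.4) − 0.369(94900) − 271(48) = 37213.9.
∂q/∂P_r = -271.
E = (-271) × (48/37213.9) = -0.3495…

-0.35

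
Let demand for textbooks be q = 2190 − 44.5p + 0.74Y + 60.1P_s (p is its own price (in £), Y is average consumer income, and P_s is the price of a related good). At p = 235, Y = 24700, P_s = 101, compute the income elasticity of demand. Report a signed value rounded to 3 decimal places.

At the given values, q = 2190 − 44.5(235) + 0.74(24700) + 60.1(101) = 16080.6.
∂q/∂Y = 0.74.
E = (0.74) × (24700/16080.6) = 1.13664…

1.137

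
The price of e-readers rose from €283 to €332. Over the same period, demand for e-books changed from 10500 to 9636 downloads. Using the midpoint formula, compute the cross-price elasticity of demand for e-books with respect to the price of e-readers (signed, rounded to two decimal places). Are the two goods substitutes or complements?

-0.54; complements

%ΔQ_{e-books} = (9636 − 10500)/avg = -864/10068 = -0.085816…
%ΔP_{e-readers} = (332 − 283)/avg = 49/307.5 = 0.159349…
E_cross = (-864/10068) / (49/307.5) = -0.5385…
E_cross < 0 ⇒ the goods are complements.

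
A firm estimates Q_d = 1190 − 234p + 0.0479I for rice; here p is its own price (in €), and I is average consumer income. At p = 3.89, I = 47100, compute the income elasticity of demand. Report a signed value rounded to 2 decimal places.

At the given values, Q_d = 1190 − 234(3.89) + 0.0479(47100) = 2535.83.
∂Q_d/∂I = 0.0479.
E = (0.0479) × (47100/2535.83) = 0.8896…

0.89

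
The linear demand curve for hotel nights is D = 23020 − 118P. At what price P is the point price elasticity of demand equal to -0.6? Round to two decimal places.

73.16

Ed = −118P/(23020 − 118P). Set this equal to -0.6:
118P = 0.6·(23020 − 118P) ⇒ 118P(1 + 0.6) = 0.6·23020
P = 0.6·23020 / (118·1.6) = 73.1567…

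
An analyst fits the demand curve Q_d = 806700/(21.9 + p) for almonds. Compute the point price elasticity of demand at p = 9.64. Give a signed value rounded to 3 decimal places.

dQ_d/dp = −806700/(21.9 + p)² = -810.94. At p = 9.64, Q_d = 25577.
Ed = (dQ_d/dp)·(p/Q_d) = (-810.94) × (9.64/25577) = -0.30564…

-0.306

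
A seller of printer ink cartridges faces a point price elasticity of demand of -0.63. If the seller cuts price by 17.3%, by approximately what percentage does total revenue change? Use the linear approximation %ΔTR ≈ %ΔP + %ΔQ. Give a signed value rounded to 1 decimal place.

-6.4%

%ΔQ ≈ Ed × %ΔP = (-0.63) × (-17.3%) = +10.8990%
%ΔTR ≈ %ΔP + %ΔQ = (-17.3%) + (+10.8990%) = -6.4010%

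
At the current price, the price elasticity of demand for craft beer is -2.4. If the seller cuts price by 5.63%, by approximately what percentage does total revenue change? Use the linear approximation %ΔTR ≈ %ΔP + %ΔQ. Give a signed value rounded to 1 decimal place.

%ΔQ ≈ Ed × %ΔP = (-2.4) × (-5.63%) = +13.5120%
%ΔTR ≈ %ΔP + %ΔQ = (-5.63%) + (+13.5120%) = +7.8820%

+7.9%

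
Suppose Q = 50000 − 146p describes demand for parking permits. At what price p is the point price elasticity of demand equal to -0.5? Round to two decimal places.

Ed = −146p/(50000 − 146p). Set this equal to -0.5:
146p = 0.5·(50000 − 146p) ⇒ 146p(1 + 0.5) = 0.5·50000
p = 0.5·50000 / (146·1.5) = 114.1552…

114.16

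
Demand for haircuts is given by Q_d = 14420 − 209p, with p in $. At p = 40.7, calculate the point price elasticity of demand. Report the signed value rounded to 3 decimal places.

-1.438

dQ_d/dp = −209. At p = 40.7, Q_d = 14420 − 209(40.7) = 5913.7.
Ed = (dQ_d/dp)·(p/Q_d) = −209 × (40.7/5913.7) = -1.43840…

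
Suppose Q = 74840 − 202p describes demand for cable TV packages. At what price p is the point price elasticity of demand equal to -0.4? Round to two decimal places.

105.86

Ed = −202p/(74840 − 202p). Set this equal to -0.4:
202p = 0.4·(74840 − 202p) ⇒ 202p(1 + 0.4) = 0.4·74840
p = 0.4·74840 / (202·1.4) = 105.8557…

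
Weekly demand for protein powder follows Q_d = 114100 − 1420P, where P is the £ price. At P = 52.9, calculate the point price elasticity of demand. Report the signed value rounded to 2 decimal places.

-1.93

dQ_d/dP = −1420. At P = 52.9, Q_d = 114100 − 1420(52.9) = 38982.
Ed = (dQ_d/dP)·(P/Q_d) = −1420 × (52.9/38982) = -1.9269…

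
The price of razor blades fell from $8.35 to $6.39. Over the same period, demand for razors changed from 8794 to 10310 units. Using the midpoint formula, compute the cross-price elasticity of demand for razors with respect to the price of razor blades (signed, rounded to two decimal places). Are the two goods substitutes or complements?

%ΔQ_{razors} = (10310 − 8794)/avg = 1516/9552 = 0.158710…
%ΔP_{razor blades} = (6.39 − 8.35)/avg = -1.96/7.37 = -0.265943…
E_cross = (1516/9552) / (-1.96/7.37) = -0.5967…
E_cross < 0 ⇒ the goods are complements.

-0.60; complements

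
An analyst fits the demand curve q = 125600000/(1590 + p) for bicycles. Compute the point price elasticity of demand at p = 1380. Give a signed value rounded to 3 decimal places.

-0.465

dq/dp = −125600000/(1590 + p)² = -14.2389. At p = 1380, q = 42289.6.
Ed = (dq/dp)·(p/q) = (-14.2389) × (1380/42289.6) = -0.46464…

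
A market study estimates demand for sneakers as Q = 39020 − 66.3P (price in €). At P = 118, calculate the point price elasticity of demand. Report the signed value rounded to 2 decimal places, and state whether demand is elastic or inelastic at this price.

-0.25; inelastic

dQ/dP = −66.3. At P = 118, Q = 39020 − 66.3(118) = 31196.6.
Ed = (dQ/dP)·(P/Q) = −66.3 × (118/31196.6) = -0.2507…
|Ed| = 0.25 < 1, so demand is inelastic.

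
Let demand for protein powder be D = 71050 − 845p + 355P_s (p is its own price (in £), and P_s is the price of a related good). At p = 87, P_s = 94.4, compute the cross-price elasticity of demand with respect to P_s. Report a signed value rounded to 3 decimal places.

1.079

At the given values, D = 71050 − 845(87) + 355(94.4) = 31047.
∂D/∂P_s = 355.
E = (355) × (94.4/31047) = 1.07939…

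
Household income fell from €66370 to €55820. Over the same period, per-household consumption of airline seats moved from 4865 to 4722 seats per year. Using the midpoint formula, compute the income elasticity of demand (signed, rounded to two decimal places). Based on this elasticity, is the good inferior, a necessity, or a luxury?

%ΔQ = (4722 − 4865)/[( 4865 + 4722)/2] = -143/4793.5 = -0.029832…
%ΔIncome = (55820 − 66370)/[( 66370 + 55820)/2] = -10550/61095 = -0.172681…
E_income = (-143/4793.5) / (-10550/61095) = 0.1727…
0 < E_income < 1 ⇒ normal good, necessity.

0.17; necessity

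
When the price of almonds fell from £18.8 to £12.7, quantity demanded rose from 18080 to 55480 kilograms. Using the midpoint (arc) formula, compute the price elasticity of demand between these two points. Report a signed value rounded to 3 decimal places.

%ΔQ = (55480 − 18080) / [(18080 + 55480)/2] = 37400/36780 = 1.016856…
%ΔP = (12.7 − 18.8) / [(18.8 + 12.7)/2] = -6.1/15.75 = -0.387301…
Arc Ed = %ΔQ / %ΔP = (37400/36780) / (-6.1/15.75) = -2.62549…

-2.625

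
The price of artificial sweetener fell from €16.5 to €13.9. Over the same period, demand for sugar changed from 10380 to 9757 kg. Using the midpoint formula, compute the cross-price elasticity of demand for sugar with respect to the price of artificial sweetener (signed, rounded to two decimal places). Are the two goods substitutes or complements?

%ΔQ_{sugar} = (9757 − 10380)/avg = -623/10068.5 = -0.061876…
%ΔP_{artificial sweetener} = (13.9 − 16.5)/avg = -2.6/15.2 = -0.171052…
E_cross = (-623/10068.5) / (-2.6/15.2) = 0.3617…
E_cross > 0 ⇒ the goods are substitutes.

0.36; substitutes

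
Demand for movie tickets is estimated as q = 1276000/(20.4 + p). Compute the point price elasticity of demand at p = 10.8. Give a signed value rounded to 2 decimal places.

dq/dp = −1276000/(20.4 + p)² = -1310.82. At p = 10.8, q = 40897.4.
Ed = (dq/dp)·(p/q) = (-1310.82) × (10.8/40897.4) = -0.3461…

-0.35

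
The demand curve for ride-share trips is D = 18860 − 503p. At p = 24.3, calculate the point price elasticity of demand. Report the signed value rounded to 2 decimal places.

-1.84

dD/dp = −503. At p = 24.3, D = 18860 − 503(24.3) = 6637.1.
Ed = (dD/dp)·(p/D) = −503 × (24.3/6637.1) = -1.8416…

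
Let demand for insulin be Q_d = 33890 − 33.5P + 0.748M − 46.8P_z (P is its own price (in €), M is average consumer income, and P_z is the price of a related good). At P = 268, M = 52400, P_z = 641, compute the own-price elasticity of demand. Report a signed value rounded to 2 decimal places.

-0.26

At the given values, Q_d = 33890 − 33.5(268) + 0.748(52400) − 46.8(641) = 34108.4.
∂Q_d/∂P = −33.5.
E = (-33.5) × (268/34108.4) = -0.2632…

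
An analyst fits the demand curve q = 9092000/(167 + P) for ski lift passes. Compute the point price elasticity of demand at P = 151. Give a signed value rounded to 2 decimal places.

dq/dP = −9092000/(167 + P)² = -89.9094. At P = 151, q = 28591.2.
Ed = (dq/dP)·(P/q) = (-89.9094) × (151/28591.2) = -0.4748…

-0.47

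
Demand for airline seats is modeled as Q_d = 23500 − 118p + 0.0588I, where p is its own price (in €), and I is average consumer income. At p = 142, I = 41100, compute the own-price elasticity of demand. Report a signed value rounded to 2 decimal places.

At the given values, Q_d = 23500 − 118(142) + 0.0588(41100) = 9160.68.
∂Q_d/∂p = −118.
E = (-118) × (142/9160.68) = -1.8291…

-1.83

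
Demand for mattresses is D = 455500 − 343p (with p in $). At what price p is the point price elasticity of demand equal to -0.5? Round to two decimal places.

Ed = −343p/(455500 − 343p). Set this equal to -0.5:
343p = 0.5·(455500 − 343p) ⇒ 343p(1 + 0.5) = 0.5·455500
p = 0.5·455500 / (343·1.5) = 442.6627…

442.66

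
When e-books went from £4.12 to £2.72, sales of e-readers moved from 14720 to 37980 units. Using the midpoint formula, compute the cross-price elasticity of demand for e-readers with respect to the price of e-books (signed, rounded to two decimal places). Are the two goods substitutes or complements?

%ΔQ_{e-readers} = (37980 − 14720)/avg = 23260/26350 = 0.882732…
%ΔP_{e-books} = (2.72 − 4.12)/avg = -1.4/3.42 = -0.409356…
E_cross = (23260/26350) / (-1.4/3.42) = -2.1563…
E_cross < 0 ⇒ the goods are complements.

-2.16; complements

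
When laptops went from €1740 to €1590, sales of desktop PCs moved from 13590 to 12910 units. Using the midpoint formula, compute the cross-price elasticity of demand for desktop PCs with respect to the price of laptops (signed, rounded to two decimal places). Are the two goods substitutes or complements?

0.57; substitutes

%ΔQ_{desktop PCs} = (12910 − 13590)/avg = -680/13250 = -0.051320…
%ΔP_{laptops} = (1590 − 1740)/avg = -150/1665 = -0.090090…
E_cross = (-680/13250) / (-150/1665) = 0.5696…
E_cross > 0 ⇒ the goods are substitutes.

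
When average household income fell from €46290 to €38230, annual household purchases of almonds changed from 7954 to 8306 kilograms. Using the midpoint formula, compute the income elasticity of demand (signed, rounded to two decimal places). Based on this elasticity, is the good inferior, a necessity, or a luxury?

%ΔQ = (8306 − 7954)/[( 7954 + 8306)/2] = 352/8130 = 0.043296…
%ΔIncome = (38230 − 46290)/[( 46290 + 38230)/2] = -8060/42260 = -0.190724…
E_income = (352/8130) / (-8060/42260) = -0.2270…
E_income < 0 ⇒ inferior good.

-0.23; inferior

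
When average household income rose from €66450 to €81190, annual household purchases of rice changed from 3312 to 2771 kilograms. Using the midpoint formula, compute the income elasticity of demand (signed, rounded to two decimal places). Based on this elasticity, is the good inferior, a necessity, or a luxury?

%ΔQ = (2771 − 3312)/[( 3312 + 2771)/2] = -541/3041.5 = -0.177872…
%ΔIncome = (81190 − 66450)/[( 66450 + 81190)/2] = 14740/73820 = 0.199674…
E_income = (-541/3041.5) / (14740/73820) = -0.8908…
E_income < 0 ⇒ inferior good.

-0.89; inferior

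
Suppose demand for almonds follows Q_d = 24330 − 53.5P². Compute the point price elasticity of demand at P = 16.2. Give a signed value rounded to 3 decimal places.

-2.729

dQ_d/dP = −2·53.5·P = -1733.4. At P = 16.2, Q_d = 10289.46.
Ed = (dQ_d/dP)·(P/Q_d) = (-1733.4) × (16.2/10289.46) = -2.72911…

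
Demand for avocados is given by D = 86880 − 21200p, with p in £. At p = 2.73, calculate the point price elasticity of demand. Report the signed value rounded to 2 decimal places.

-2.00

dD/dp = −21200. At p = 2.73, D = 86880 − 21200(2.73) = 29004.
Ed = (dD/dp)·(p/D) = −21200 × (2.73/29004) = -1.9954…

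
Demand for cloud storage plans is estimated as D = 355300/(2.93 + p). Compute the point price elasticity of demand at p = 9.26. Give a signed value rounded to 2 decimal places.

-0.76

dD/dp = −355300/(2.93 + p)² = -2391.05. At p = 9.26, D = 29146.8.
Ed = (dD/dp)·(p/D) = (-2391.05) × (9.26/29146.8) = -0.7596…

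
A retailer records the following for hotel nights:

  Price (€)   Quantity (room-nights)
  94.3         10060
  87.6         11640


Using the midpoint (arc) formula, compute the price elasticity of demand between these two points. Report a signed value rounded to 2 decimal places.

-1.98

%ΔQ = (11640 − 10060) / [(10060 + 11640)/2] = 1580/10850 = 0.145622…
%ΔP = (87.6 − 94.3) / [(94.3 + 87.6)/2] = -6.7/90.95 = -0.073666…
Arc Ed = %ΔQ / %ΔP = (1580/10850) / (-6.7/90.95) = -1.9767…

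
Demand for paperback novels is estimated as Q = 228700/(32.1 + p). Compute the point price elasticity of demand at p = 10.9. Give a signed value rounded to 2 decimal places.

-0.25

dQ/dp = −228700/(32.1 + p)² = -123.688. At p = 10.9, Q = 5318.6.
Ed = (dQ/dp)·(p/Q) = (-123.688) × (10.9/5318.6) = -0.2534…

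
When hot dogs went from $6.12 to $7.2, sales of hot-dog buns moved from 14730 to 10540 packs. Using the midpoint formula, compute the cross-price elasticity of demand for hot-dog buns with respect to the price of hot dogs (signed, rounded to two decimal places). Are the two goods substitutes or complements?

-2.04; complements

%ΔQ_{hot-dog buns} = (10540 − 14730)/avg = -4190/12635 = -0.331618…
%ΔP_{hot dogs} = (7.2 − 6.12)/avg = 1.08/6.66 = 0.162162…
E_cross = (-4190/12635) / (1.08/6.66) = -2.0449…
E_cross < 0 ⇒ the goods are complements.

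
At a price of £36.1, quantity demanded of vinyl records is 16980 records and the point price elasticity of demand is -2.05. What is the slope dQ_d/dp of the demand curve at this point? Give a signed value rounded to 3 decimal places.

-964.238

Ed = (dQ_d/dp)·(p/Q_d) ⇒ dQ_d/dp = Ed·Q_d/p = (-2.05)·16980/36.1 = -964.23822…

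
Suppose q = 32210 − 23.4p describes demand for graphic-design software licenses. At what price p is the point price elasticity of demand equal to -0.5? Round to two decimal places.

Ed = −23.4p/(32210 − 23.4p). Set this equal to -0.5:
23.4p = 0.5·(32210 − 23.4p) ⇒ 23.4p(1 + 0.5) = 0.5·32210
p = 0.5·32210 / (23.4·1.5) = 458.8319…

458.83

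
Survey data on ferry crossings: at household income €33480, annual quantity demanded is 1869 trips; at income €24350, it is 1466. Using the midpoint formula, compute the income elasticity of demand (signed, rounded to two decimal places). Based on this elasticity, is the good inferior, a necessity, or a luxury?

%ΔQ = (1466 − 1869)/[( 1869 + 1466)/2] = -403/1667.5 = -0.241679…
%ΔIncome = (24350 − 33480)/[( 33480 + 24350)/2] = -9130/28915 = -0.315753…
E_income = (-403/1667.5) / (-9130/28915) = 0.7654…
0 < E_income < 1 ⇒ normal good, necessity.

0.77; necessity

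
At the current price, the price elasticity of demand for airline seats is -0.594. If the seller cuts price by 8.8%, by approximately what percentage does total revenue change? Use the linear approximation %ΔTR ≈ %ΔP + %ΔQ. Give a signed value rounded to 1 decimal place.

%ΔQ ≈ Ed × %ΔP = (-0.594) × (-8.8%) = +5.2272%
%ΔTR ≈ %ΔP + %ΔQ = (-8.8%) + (+5.2272%) = -3.5728%

-3.6%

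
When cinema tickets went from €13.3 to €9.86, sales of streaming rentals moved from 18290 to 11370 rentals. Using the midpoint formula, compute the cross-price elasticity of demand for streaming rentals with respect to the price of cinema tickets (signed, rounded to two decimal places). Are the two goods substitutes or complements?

1.57; substitutes

%ΔQ_{streaming rentals} = (11370 − 18290)/avg = -6920/14830 = -0.466621…
%ΔP_{cinema tickets} = (9.86 − 13.3)/avg = -3.44/11.58 = -0.297063…
E_cross = (-6920/14830) / (-3.44/11.58) = 1.5707…
E_cross > 0 ⇒ the goods are substitutes.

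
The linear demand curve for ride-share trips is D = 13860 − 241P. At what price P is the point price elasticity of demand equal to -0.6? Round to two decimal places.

21.57

Ed = −241P/(13860 − 241P). Set this equal to -0.6:
241P = 0.6·(13860 − 241P) ⇒ 241P(1 + 0.6) = 0.6·13860
P = 0.6·13860 / (241·1.6) = 21.5663…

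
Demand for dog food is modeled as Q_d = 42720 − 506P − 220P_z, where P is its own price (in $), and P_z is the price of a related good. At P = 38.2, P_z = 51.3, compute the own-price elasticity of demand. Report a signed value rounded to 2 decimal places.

-1.60

At the given values, Q_d = 42720 − 506(38.2) − 220(51.3) = 12104.8.
∂Q_d/∂P = −506.
E = (-506) × (38.2/12104.8) = -1.5968…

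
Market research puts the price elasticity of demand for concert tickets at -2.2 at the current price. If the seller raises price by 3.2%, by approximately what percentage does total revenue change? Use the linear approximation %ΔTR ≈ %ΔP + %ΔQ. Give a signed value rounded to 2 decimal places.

%ΔQ ≈ Ed × %ΔP = (-2.2) × (+3.2%) = -7.0400%
%ΔTR ≈ %ΔP + %ΔQ = (+3.2%) + (-7.0400%) = -3.8400%

-3.84%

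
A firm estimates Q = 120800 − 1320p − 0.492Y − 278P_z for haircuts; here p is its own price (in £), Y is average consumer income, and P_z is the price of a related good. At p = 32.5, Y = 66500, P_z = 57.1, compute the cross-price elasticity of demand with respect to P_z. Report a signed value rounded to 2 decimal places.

-0.54

At the given values, Q = 120800 − 1320(32.5) − 0.492(66500) − 278(57.1) = 29308.2.
∂Q/∂P_z = -278.
E = (-278) × (57.1/29308.2) = -0.5416…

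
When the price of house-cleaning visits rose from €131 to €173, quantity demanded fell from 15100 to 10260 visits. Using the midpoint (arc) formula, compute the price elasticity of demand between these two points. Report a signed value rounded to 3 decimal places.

-1.381

%ΔQ = (10260 − 15100) / [(15100 + 10260)/2] = -4840/12680 = -0.381703…
%ΔP = (173 − 131) / [(131 + 173)/2] = 42/152 = 0.276315…
Arc Ed = %ΔQ / %ΔP = (-4840/12680) / (42/152) = -1.38140…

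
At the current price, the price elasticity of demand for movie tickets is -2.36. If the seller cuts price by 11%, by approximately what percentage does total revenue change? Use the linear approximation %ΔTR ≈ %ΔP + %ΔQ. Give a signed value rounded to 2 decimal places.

+14.96%

%ΔQ ≈ Ed × %ΔP = (-2.36) × (-11%) = +25.9600%
%ΔTR ≈ %ΔP + %ΔQ = (-11%) + (+25.9600%) = +14.9600%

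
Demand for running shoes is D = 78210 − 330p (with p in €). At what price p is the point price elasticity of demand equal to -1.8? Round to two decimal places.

Ed = −330p/(78210 − 330p). Set this equal to -1.8:
330p = 1.8·(78210 − 330p) ⇒ 330p(1 + 1.8) = 1.8·78210
p = 1.8·78210 / (330·2.8) = 152.3571…

152.36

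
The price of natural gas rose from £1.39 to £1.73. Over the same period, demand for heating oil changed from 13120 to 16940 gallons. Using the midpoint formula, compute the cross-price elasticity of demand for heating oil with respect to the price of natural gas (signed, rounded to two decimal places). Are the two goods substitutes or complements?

1.17; substitutes

%ΔQ_{heating oil} = (16940 − 13120)/avg = 3820/15030 = 0.254158…
%ΔP_{natural gas} = (1.73 − 1.39)/avg = 0.34/1.56 = 0.217948…
E_cross = (3820/15030) / (0.34/1.56) = 1.1661…
E_cross > 0 ⇒ the goods are substitutes.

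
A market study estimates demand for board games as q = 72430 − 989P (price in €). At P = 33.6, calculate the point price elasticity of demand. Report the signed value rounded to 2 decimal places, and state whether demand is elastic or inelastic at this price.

-0.85; inelastic

dq/dP = −989. At P = 33.6, q = 72430 − 989(33.6) = 39199.6.
Ed = (dq/dP)·(P/q) = −989 × (33.6/39199.6) = -0.8477…
|Ed| = 0.85 < 1, so demand is inelastic.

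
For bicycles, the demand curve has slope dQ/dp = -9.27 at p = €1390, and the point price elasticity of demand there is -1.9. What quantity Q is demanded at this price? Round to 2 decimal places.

6781.74

Ed = (dQ/dp)·(p/Q) ⇒ Q = (dQ/dp)·p/Ed = (-9.27)·1390/(-1.9) = 6781.7368…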